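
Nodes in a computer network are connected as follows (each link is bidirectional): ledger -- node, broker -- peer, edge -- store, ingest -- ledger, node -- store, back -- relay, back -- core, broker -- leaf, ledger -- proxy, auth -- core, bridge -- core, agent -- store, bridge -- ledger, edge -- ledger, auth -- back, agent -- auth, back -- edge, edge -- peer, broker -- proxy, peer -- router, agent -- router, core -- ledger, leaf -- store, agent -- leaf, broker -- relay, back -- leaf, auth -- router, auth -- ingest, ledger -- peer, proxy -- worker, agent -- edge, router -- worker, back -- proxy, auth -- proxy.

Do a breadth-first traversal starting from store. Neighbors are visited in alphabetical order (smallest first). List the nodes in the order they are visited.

store agent edge leaf node auth router back ledger peer broker core ingest proxy worker relay bridge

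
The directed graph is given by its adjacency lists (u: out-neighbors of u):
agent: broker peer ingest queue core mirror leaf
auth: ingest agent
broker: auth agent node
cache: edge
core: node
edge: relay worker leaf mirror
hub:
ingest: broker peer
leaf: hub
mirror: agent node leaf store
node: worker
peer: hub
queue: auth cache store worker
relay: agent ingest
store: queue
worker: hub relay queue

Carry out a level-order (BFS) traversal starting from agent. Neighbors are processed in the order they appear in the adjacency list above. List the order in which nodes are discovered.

Visit agent; enqueue broker, peer, ingest, queue, core, mirror, leaf → queue [broker, peer, ingest, queue, core, mirror, leaf]
Visit broker; enqueue auth, node → queue [peer, ingest, queue, core, mirror, leaf, auth, node]
Visit peer; enqueue hub → queue [ingest, queue, core, mirror, leaf, auth, node, hub]
Visit ingest → queue [queue, core, mirror, leaf, auth, node, hub]
Visit queue; enqueue cache, store, worker → queue [core, mirror, leaf, auth, node, hub, cache, store, worker]
Visit core → queue [mirror, leaf, auth, node, hub, cache, store, worker]
Visit mirror → queue [leaf, auth, node, hub, cache, store, worker]
Visit leaf → queue [auth, node, hub, cache, store, worker]
Visit auth → queue [node, hub, cache, store, worker]
Visit node → queue [hub, cache, store, worker]
Visit hub → queue [cache, store, worker]
Visit cache; enqueue edge → queue [store, worker, edge]
Visit store → queue [worker, edge]
Visit worker; enqueue relay → queue [edge, relay]
Visit edge → queue [relay]
Visit relay → queue []

agent, broker, peer, ingest, queue, core, mirror, leaf, auth, node, hub, cache, store, worker, edge, relay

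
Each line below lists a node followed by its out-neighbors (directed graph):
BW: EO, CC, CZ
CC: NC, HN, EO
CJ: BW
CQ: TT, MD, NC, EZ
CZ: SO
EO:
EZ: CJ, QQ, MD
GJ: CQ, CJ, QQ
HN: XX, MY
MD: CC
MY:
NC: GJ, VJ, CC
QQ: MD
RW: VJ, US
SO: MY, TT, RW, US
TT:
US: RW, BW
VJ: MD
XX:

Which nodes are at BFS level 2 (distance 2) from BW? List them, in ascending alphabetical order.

HN, NC, SO

Level 0: BW
Level 1: CC, CZ, EO
Level 2: HN, NC, SO
Level 3: GJ, MY, RW, TT, US, VJ, XX
Level 4: CJ, CQ, MD, QQ
Level 5: EZ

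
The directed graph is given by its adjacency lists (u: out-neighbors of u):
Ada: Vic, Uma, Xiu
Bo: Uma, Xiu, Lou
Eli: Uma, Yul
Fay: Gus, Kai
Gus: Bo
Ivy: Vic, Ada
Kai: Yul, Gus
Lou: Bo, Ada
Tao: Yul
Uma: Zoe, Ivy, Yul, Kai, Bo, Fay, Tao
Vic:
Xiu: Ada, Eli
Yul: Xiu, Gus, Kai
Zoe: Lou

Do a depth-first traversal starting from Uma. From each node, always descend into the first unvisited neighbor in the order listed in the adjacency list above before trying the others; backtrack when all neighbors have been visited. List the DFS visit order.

Uma, Zoe, Lou, Bo, Xiu, Ada, Vic, Eli, Yul, Gus, Kai, Ivy, Fay, Tao

Visit Uma
Uma → Zoe
Zoe → Lou
Lou → Bo
Bo → Xiu
Xiu → Ada
Ada → Vic
Xiu → Eli
Eli → Yul
Yul → Gus
Yul → Kai
Uma → Ivy
Uma → Fay
Uma → Tao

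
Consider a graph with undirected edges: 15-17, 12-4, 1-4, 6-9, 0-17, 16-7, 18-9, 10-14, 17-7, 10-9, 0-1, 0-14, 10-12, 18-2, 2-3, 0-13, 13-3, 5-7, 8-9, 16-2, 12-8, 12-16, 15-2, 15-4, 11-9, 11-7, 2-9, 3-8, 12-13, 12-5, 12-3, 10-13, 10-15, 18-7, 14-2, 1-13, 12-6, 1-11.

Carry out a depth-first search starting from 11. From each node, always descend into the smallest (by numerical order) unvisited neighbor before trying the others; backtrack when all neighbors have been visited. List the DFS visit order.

Visit 11
11 → 1
1 → 0
0 → 13
13 → 3
3 → 2
2 → 9
9 → 6
6 → 12
12 → 4
4 → 15
15 → 10
10 → 14
15 → 17
17 → 7
7 → 5
7 → 16
7 → 18
12 → 8

11 -> 1 -> 0 -> 13 -> 3 -> 2 -> 9 -> 6 -> 12 -> 4 -> 15 -> 10 -> 14 -> 17 -> 7 -> 5 -> 16 -> 18 -> 8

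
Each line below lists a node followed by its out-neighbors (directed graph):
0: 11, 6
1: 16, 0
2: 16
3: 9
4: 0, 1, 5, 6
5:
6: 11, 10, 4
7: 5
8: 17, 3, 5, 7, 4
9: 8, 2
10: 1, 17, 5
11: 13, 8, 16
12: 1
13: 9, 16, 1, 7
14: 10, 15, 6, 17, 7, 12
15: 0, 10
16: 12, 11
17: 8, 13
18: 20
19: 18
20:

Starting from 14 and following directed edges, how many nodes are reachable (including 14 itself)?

BFS from 14 visits: 14, 6, 7, 10, 12, 15, 17, 4, 11, 5, 1, 0, 8, 13, 16, 3, 9, 2
Reachable nodes: 18 of 21 total.

18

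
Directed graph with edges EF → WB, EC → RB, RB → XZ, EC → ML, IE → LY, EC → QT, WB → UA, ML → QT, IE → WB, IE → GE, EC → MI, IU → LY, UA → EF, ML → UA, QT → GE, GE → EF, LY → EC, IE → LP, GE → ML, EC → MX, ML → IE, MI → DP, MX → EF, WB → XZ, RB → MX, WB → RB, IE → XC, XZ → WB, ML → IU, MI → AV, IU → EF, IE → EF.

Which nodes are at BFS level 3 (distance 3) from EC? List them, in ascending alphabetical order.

LP, LY, WB, XC

Level 0: EC
Level 1: MI, ML, MX, QT, RB
Level 2: AV, DP, EF, GE, IE, IU, UA, XZ
Level 3: LP, LY, WB, XC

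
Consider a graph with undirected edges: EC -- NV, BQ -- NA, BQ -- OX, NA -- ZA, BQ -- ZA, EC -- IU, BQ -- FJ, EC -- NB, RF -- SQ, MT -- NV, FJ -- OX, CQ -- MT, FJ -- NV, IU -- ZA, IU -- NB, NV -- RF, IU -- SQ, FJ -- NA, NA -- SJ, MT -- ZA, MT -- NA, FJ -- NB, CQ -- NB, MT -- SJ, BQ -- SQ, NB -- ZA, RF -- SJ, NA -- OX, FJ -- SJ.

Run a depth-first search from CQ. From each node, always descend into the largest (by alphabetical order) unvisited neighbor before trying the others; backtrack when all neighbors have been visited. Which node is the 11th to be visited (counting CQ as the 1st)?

MT

Visit CQ
CQ → NB
NB → ZA
ZA → NA
NA → SJ
SJ → RF
RF → SQ
SQ → IU
IU → EC
EC → NV
NV → MT
NV → FJ
FJ → OX
OX → BQ

Visit order: CQ, NB, ZA, NA, SJ, RF, SQ, IU, EC, NV, MT, FJ, OX, BQ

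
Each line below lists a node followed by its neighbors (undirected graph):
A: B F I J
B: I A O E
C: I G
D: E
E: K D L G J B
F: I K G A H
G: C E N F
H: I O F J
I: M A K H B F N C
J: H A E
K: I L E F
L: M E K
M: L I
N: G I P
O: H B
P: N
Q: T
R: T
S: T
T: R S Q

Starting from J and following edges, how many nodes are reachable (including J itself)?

16

BFS from J visits: J, H, A, E, I, O, F, B, K, D, L, G, M, N, C, P
Reachable nodes: 16 of 20 total.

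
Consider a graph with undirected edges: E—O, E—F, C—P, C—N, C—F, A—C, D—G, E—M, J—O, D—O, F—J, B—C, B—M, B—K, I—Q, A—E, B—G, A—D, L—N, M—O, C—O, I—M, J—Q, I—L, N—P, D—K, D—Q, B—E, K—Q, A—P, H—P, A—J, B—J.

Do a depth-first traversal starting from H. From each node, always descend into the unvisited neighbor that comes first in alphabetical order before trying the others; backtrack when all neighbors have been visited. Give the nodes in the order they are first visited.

H, P, A, C, B, E, F, J, O, D, G, K, Q, I, L, N, M

Visit H
H → P
P → A
A → C
C → B
B → E
E → F
F → J
J → O
O → D
D → G
D → K
K → Q
Q → I
I → L
L → N
I → M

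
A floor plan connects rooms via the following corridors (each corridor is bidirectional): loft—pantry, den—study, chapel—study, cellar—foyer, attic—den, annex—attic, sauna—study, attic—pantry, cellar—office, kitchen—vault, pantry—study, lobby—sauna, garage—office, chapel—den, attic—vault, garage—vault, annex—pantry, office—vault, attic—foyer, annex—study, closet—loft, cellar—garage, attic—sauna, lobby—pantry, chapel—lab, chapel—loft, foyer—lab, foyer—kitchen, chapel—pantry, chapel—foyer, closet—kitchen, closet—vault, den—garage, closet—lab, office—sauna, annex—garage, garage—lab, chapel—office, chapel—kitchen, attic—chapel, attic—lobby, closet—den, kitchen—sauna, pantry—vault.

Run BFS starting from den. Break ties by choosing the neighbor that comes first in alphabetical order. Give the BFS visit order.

den → attic → chapel → closet → garage → study → annex → foyer → lobby → pantry → sauna → vault → kitchen → lab → loft → office → cellar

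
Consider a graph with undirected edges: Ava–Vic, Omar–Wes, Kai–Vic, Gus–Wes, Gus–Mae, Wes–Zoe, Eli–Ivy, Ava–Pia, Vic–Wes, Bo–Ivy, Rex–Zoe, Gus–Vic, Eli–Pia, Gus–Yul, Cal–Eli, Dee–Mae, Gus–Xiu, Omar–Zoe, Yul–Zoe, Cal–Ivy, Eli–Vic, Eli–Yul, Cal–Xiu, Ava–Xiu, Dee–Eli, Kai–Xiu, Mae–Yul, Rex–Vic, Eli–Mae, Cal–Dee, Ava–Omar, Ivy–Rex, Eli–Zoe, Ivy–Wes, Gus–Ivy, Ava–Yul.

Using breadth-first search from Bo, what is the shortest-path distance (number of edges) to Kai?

4

Level 0: Bo
Level 1: Ivy
Level 2: Cal, Eli, Gus, Rex, Wes
Level 3: Dee, Mae, Omar, Pia, Vic, Xiu, Yul, Zoe
Level 4: Ava, Kai
Kai first appears at level 4.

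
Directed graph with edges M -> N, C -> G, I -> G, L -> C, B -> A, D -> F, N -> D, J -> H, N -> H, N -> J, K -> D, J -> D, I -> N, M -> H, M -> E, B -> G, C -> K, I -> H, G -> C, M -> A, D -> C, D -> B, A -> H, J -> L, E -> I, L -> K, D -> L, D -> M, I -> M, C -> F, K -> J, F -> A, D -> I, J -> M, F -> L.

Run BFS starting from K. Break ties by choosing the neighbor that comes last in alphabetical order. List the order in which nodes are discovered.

K, J, D, M, L, H, I, F, C, B, N, E, A, G

Visit K; enqueue J, D → queue [J, D]
Visit J; enqueue M, L, H → queue [D, M, L, H]
Visit D; enqueue I, F, C, B → queue [M, L, H, I, F, C, B]
Visit M; enqueue N, E, A → queue [L, H, I, F, C, B, N, E, A]
Visit L → queue [H, I, F, C, B, N, E, A]
Visit H → queue [I, F, C, B, N, E, A]
Visit I; enqueue G → queue [F, C, B, N, E, A, G]
Visit F → queue [C, B, N, E, A, G]
Visit C → queue [B, N, E, A, G]
Visit B → queue [N, E, A, G]
Visit N → queue [E, A, G]
Visit E → queue [A, G]
Visit A → queue [G]
Visit G → queue []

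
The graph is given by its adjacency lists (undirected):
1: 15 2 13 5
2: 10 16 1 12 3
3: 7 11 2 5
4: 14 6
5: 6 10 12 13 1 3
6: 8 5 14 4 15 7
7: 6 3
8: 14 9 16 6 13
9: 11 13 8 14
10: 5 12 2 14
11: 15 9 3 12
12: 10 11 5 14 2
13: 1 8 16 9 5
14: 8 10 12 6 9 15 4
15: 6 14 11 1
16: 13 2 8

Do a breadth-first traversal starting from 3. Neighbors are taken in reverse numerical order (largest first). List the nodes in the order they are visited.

Visit 3; enqueue 11, 7, 5, 2 → queue [11, 7, 5, 2]
Visit 11; enqueue 15, 12, 9 → queue [7, 5, 2, 15, 12, 9]
Visit 7; enqueue 6 → queue [5, 2, 15, 12, 9, 6]
Visit 5; enqueue 13, 10, 1 → queue [2, 15, 12, 9, 6, 13, 10, 1]
Visit 2; enqueue 16 → queue [15, 12, 9, 6, 13, 10, 1, 16]
Visit 15; enqueue 14 → queue [12, 9, 6, 13, 10, 1, 16, 14]
Visit 12 → queue [9, 6, 13, 10, 1, 16, 14]
Visit 9; enqueue 8 → queue [6, 13, 10, 1, 16, 14, 8]
Visit 6; enqueue 4 → queue [13, 10, 1, 16, 14, 8, 4]
Visit 13 → queue [10, 1, 16, 14, 8, 4]
Visit 10 → queue [1, 16, 14, 8, 4]
Visit 1 → queue [16, 14, 8, 4]
Visit 16 → queue [14, 8, 4]
Visit 14 → queue [8, 4]
Visit 8 → queue [4]
Visit 4 → queue []

3, 11, 7, 5, 2, 15, 12, 9, 6, 13, 10, 1, 16, 14, 8, 4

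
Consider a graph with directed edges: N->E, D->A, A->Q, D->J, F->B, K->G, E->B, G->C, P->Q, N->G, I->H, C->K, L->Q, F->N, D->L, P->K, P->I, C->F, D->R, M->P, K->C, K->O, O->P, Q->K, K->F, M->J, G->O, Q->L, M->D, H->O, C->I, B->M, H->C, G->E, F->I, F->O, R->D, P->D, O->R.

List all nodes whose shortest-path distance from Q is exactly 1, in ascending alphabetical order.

K, L

Level 0: Q
Level 1: K, L
Level 2: C, F, G, O
Level 3: B, E, I, N, P, R
Level 4: D, H, M
Level 5: A, J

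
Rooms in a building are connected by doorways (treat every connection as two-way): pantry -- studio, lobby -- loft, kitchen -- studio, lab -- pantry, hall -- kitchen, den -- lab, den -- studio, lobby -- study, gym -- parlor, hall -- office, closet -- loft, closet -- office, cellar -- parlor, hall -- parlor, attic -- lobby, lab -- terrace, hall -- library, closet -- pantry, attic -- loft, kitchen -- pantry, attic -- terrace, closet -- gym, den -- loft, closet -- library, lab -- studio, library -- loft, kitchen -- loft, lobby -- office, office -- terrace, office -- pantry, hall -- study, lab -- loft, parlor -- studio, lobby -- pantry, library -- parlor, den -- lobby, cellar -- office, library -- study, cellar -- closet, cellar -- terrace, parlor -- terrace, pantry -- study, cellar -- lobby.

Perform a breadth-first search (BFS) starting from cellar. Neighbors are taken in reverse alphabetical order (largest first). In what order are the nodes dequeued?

cellar → terrace → parlor → office → lobby → closet → lab → attic → studio → library → hall → gym → pantry → study → loft → den → kitchen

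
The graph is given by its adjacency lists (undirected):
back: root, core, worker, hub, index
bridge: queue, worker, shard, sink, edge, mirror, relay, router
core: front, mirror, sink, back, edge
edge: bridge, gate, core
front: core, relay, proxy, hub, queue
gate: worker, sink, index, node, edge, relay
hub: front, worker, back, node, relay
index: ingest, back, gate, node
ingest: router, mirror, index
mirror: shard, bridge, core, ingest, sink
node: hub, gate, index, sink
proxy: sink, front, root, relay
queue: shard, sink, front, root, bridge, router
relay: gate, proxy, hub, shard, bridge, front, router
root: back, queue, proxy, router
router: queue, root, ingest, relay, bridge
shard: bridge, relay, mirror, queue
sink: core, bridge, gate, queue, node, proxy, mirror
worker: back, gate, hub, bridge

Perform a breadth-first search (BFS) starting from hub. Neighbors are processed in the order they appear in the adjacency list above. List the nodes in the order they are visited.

Visit hub; enqueue front, worker, back, node, relay → queue [front, worker, back, node, relay]
Visit front; enqueue core, proxy, queue → queue [worker, back, node, relay, core, proxy, queue]
Visit worker; enqueue gate, bridge → queue [back, node, relay, core, proxy, queue, gate, bridge]
Visit back; enqueue root, index → queue [node, relay, core, proxy, queue, gate, bridge, root, index]
Visit node; enqueue sink → queue [relay, core, proxy, queue, gate, bridge, root, index, sink]
Visit relay; enqueue shard, router → queue [core, proxy, queue, gate, bridge, root, index, sink, shard, router]
Visit core; enqueue mirror, edge → queue [proxy, queue, gate, bridge, root, index, sink, shard, router, mirror, edge]
Visit proxy → queue [queue, gate, bridge, root, index, sink, shard, router, mirror, edge]
Visit queue → queue [gate, bridge, root, index, sink, shard, router, mirror, edge]
Visit gate → queue [bridge, root, index, sink, shard, router, mirror, edge]
Visit bridge → queue [root, index, sink, shard, router, mirror, edge]
Visit root → queue [index, sink, shard, router, mirror, edge]
Visit index; enqueue ingest → queue [sink, shard, router, mirror, edge, ingest]
Visit sink → queue [shard, router, mirror, edge, ingest]
Visit shard → queue [router, mirror, edge, ingest]
Visit router → queue [mirror, edge, ingest]
Visit mirror → queue [edge, ingest]
Visit edge → queue [ingest]
Visit ingest → queue []

hub -> front -> worker -> back -> node -> relay -> core -> proxy -> queue -> gate -> bridge -> root -> index -> sink -> shard -> router -> mirror -> edge -> ingest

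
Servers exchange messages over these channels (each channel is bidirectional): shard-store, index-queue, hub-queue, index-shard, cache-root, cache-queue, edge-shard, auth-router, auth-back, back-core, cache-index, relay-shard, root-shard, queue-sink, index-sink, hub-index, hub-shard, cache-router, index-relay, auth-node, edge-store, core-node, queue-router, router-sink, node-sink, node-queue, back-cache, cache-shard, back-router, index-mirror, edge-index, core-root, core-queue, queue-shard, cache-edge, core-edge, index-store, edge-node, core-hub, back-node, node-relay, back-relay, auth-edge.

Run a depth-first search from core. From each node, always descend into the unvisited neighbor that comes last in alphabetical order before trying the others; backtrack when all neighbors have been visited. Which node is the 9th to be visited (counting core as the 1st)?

node

Visit core
core → root
root → shard
shard → store
store → index
index → sink
sink → router
router → queue
queue → node
node → relay
relay → back
back → cache
cache → edge
edge → auth
queue → hub
index → mirror

Visit order: core, root, shard, store, index, sink, router, queue, node, relay, back, cache, edge, auth, hub, mirror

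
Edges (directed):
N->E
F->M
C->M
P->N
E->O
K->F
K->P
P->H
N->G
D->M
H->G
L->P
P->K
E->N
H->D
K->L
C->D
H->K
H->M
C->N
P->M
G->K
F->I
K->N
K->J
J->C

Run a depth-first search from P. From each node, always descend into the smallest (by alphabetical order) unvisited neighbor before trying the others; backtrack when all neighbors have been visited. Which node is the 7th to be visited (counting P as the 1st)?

F

Visit P
P → H
H → D
D → M
H → G
G → K
K → F
F → I
K → J
J → C
C → N
N → E
E → O
K → L

Visit order: P, H, D, M, G, K, F, I, J, C, N, E, O, L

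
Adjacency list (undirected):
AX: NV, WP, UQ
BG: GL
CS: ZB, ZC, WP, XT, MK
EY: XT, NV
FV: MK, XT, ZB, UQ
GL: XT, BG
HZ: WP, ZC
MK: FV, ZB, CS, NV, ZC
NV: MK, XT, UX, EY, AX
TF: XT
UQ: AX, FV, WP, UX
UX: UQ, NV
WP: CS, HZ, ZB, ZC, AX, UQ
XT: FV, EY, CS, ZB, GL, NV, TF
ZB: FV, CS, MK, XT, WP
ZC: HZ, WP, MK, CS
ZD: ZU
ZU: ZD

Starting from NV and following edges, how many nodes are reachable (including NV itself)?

16

BFS from NV visits: NV, MK, XT, UX, EY, AX, FV, ZB, CS, ZC, GL, TF, UQ, WP, HZ, BG
Reachable nodes: 16 of 18 total.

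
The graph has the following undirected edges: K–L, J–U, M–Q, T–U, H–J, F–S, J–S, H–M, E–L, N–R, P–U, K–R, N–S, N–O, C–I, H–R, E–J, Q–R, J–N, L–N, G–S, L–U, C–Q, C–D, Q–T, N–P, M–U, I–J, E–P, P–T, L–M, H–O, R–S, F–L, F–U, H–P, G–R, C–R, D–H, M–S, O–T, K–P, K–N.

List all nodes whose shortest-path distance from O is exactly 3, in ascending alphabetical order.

Level 0: O
Level 1: H, N, T
Level 2: D, J, K, L, M, P, Q, R, S, U
Level 3: C, E, F, G, I

C, E, F, G, I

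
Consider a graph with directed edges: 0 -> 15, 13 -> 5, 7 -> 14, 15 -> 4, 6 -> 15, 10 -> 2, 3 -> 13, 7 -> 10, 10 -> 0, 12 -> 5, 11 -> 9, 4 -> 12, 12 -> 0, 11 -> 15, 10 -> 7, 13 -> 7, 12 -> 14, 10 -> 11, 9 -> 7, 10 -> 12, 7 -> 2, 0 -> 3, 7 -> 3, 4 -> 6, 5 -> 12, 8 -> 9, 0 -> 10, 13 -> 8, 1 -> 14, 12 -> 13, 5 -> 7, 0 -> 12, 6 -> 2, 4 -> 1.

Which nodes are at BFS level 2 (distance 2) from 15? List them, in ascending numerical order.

1, 6, 12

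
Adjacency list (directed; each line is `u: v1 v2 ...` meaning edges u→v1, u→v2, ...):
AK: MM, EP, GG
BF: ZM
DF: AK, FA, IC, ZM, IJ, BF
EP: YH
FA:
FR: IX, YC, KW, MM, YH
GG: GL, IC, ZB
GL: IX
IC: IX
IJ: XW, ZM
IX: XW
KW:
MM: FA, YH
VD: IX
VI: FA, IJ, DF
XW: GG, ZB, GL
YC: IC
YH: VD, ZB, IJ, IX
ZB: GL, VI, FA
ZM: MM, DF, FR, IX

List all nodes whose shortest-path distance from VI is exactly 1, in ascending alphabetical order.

DF, FA, IJ

Level 0: VI
Level 1: DF, FA, IJ
Level 2: AK, BF, IC, XW, ZM
Level 3: EP, FR, GG, GL, IX, MM, ZB
Level 4: KW, YC, YH
Level 5: VD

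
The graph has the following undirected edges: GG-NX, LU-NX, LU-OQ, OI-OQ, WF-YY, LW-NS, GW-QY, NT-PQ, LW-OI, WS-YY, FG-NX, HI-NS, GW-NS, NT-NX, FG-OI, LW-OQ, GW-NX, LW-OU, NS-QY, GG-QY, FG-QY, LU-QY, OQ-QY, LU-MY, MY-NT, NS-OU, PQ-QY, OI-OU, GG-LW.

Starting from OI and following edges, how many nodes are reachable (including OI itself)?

BFS from OI visits: OI, OU, OQ, LW, FG, NS, QY, LU, GG, NX, HI, GW, PQ, MY, NT
Reachable nodes: 15 of 18 total.

15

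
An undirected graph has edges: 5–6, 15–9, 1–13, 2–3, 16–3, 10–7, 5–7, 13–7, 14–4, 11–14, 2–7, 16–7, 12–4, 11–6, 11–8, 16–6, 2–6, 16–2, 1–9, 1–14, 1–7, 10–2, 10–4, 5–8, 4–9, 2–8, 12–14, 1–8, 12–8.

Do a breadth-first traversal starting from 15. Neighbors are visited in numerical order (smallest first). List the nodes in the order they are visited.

Visit 15; enqueue 9 → queue [9]
Visit 9; enqueue 1, 4 → queue [1, 4]
Visit 1; enqueue 7, 8, 13, 14 → queue [4, 7, 8, 13, 14]
Visit 4; enqueue 10, 12 → queue [7, 8, 13, 14, 10, 12]
Visit 7; enqueue 2, 5, 16 → queue [8, 13, 14, 10, 12, 2, 5, 16]
Visit 8; enqueue 11 → queue [13, 14, 10, 12, 2, 5, 16, 11]
Visit 13 → queue [14, 10, 12, 2, 5, 16, 11]
Visit 14 → queue [10, 12, 2, 5, 16, 11]
Visit 10 → queue [12, 2, 5, 16, 11]
Visit 12 → queue [2, 5, 16, 11]
Visit 2; enqueue 3, 6 → queue [5, 16, 11, 3, 6]
Visit 5 → queue [16, 11, 3, 6]
Visit 16 → queue [11, 3, 6]
Visit 11 → queue [3, 6]
Visit 3 → queue [6]
Visit 6 → queue []

15 -> 9 -> 1 -> 4 -> 7 -> 8 -> 13 -> 14 -> 10 -> 12 -> 2 -> 5 -> 16 -> 11 -> 3 -> 6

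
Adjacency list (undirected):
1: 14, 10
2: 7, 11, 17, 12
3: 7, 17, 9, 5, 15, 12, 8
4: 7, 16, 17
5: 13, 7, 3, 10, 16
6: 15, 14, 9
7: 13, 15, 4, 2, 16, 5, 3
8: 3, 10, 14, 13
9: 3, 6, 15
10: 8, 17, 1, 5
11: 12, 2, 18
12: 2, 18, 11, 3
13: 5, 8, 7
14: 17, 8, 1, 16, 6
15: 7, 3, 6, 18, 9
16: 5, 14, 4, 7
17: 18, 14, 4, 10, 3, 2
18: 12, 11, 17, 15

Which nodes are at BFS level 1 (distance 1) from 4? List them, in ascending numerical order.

Level 0: 4
Level 1: 7, 16, 17
Level 2: 2, 3, 5, 10, 13, 14, 15, 18
Level 3: 1, 6, 8, 9, 11, 12

7, 16, 17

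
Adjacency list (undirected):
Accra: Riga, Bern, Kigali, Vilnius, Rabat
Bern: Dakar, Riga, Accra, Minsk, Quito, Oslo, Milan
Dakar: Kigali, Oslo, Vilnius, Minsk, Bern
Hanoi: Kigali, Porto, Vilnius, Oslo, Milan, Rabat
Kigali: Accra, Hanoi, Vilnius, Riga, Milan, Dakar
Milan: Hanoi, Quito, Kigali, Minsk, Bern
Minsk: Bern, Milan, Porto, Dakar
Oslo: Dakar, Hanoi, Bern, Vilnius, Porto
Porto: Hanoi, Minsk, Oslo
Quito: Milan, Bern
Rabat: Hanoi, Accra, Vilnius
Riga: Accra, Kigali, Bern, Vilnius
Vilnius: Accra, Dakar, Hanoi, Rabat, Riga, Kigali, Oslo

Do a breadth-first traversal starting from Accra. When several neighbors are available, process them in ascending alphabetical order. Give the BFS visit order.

Accra, Bern, Kigali, Rabat, Riga, Vilnius, Dakar, Milan, Minsk, Oslo, Quito, Hanoi, Porto

Visit Accra; enqueue Bern, Kigali, Rabat, Riga, Vilnius → queue [Bern, Kigali, Rabat, Riga, Vilnius]
Visit Bern; enqueue Dakar, Milan, Minsk, Oslo, Quito → queue [Kigali, Rabat, Riga, Vilnius, Dakar, Milan, Minsk, Oslo, Quito]
Visit Kigali; enqueue Hanoi → queue [Rabat, Riga, Vilnius, Dakar, Milan, Minsk, Oslo, Quito, Hanoi]
Visit Rabat → queue [Riga, Vilnius, Dakar, Milan, Minsk, Oslo, Quito, Hanoi]
Visit Riga → queue [Vilnius, Dakar, Milan, Minsk, Oslo, Quito, Hanoi]
Visit Vilnius → queue [Dakar, Milan, Minsk, Oslo, Quito, Hanoi]
Visit Dakar → queue [Milan, Minsk, Oslo, Quito, Hanoi]
Visit Milan → queue [Minsk, Oslo, Quito, Hanoi]
Visit Minsk; enqueue Porto → queue [Oslo, Quito, Hanoi, Porto]
Visit Oslo → queue [Quito, Hanoi, Porto]
Visit Quito → queue [Hanoi, Porto]
Visit Hanoi → queue [Porto]
Visit Porto → queue []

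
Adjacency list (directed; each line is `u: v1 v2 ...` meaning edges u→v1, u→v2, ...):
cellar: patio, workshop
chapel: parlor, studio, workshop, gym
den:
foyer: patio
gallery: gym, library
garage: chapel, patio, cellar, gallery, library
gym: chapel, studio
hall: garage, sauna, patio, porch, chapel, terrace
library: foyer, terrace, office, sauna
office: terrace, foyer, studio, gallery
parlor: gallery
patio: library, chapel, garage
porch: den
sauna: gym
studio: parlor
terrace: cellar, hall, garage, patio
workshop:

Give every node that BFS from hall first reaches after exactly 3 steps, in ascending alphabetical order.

foyer, office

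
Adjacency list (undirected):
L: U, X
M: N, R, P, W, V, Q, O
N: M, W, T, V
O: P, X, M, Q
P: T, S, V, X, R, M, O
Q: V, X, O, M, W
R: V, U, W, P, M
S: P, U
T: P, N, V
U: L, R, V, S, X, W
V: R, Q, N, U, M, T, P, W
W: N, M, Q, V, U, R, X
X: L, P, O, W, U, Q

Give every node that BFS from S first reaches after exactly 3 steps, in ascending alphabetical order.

N, Q

Level 0: S
Level 1: P, U
Level 2: L, M, O, R, T, V, W, X
Level 3: N, Q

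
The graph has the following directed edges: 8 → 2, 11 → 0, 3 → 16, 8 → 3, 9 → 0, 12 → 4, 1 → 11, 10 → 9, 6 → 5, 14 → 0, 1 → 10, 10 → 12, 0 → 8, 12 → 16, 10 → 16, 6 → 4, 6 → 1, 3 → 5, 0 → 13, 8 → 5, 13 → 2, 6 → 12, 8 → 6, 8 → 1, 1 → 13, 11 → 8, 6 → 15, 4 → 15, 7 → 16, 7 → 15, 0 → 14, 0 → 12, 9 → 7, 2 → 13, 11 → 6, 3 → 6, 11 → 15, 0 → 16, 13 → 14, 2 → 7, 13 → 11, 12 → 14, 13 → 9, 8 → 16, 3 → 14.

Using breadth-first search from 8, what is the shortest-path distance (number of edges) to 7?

Level 0: 8
Level 1: 1, 2, 3, 5, 6, 16
Level 2: 4, 7, 10, 11, 12, 13, 14, 15
Level 3: 0, 9
7 first appears at level 2.

2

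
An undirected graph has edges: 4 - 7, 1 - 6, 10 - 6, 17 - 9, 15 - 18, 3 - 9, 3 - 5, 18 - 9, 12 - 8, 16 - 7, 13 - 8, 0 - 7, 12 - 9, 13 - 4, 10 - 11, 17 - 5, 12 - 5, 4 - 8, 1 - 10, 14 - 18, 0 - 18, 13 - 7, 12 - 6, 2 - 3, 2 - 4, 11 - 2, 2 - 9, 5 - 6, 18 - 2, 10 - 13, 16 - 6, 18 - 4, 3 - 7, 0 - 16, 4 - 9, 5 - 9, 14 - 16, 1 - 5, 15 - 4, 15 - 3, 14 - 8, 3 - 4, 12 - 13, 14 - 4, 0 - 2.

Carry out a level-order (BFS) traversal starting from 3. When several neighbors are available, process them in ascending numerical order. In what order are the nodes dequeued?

Visit 3; enqueue 2, 4, 5, 7, 9, 15 → queue [2, 4, 5, 7, 9, 15]
Visit 2; enqueue 0, 11, 18 → queue [4, 5, 7, 9, 15, 0, 11, 18]
Visit 4; enqueue 8, 13, 14 → queue [5, 7, 9, 15, 0, 11, 18, 8, 13, 14]
Visit 5; enqueue 1, 6, 12, 17 → queue [7, 9, 15, 0, 11, 18, 8, 13, 14, 1, 6, 12, 17]
Visit 7; enqueue 16 → queue [9, 15, 0, 11, 18, 8, 13, 14, 1, 6, 12, 17, 16]
Visit 9 → queue [15, 0, 11, 18, 8, 13, 14, 1, 6, 12, 17, 16]
Visit 15 → queue [0, 11, 18, 8, 13, 14, 1, 6, 12, 17, 16]
Visit 0 → queue [11, 18, 8, 13, 14, 1, 6, 12, 17, 16]
Visit 11; enqueue 10 → queue [18, 8, 13, 14, 1, 6, 12, 17, 16, 10]
Visit 18 → queue [8, 13, 14, 1, 6, 12, 17, 16, 10]
Visit 8 → queue [13, 14, 1, 6, 12, 17, 16, 10]
Visit 13 → queue [14, 1, 6, 12, 17, 16, 10]
Visit 14 → queue [1, 6, 12, 17, 16, 10]
Visit 1 → queue [6, 12, 17, 16, 10]
Visit 6 → queue [12, 17, 16, 10]
Visit 12 → queue [17, 16, 10]
Visit 17 → queue [16, 10]
Visit 16 → queue [10]
Visit 10 → queue []

3 -> 2 -> 4 -> 5 -> 7 -> 9 -> 15 -> 0 -> 11 -> 18 -> 8 -> 13 -> 14 -> 1 -> 6 -> 12 -> 17 -> 16 -> 10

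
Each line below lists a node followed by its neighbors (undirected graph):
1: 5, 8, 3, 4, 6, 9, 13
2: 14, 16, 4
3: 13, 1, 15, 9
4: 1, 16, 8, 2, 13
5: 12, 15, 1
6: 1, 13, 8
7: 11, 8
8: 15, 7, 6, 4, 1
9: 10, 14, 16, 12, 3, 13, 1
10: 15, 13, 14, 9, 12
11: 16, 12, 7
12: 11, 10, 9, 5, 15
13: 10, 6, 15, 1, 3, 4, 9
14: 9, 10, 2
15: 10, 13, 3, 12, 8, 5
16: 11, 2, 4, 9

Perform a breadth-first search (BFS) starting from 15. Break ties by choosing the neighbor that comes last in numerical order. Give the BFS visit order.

15, 13, 12, 10, 8, 5, 3, 9, 6, 4, 1, 11, 14, 7, 16, 2

Visit 15; enqueue 13, 12, 10, 8, 5, 3 → queue [13, 12, 10, 8, 5, 3]
Visit 13; enqueue 9, 6, 4, 1 → queue [12, 10, 8, 5, 3, 9, 6, 4, 1]
Visit 12; enqueue 11 → queue [10, 8, 5, 3, 9, 6, 4, 1, 11]
Visit 10; enqueue 14 → queue [8, 5, 3, 9, 6, 4, 1, 11, 14]
Visit 8; enqueue 7 → queue [5, 3, 9, 6, 4, 1, 11, 14, 7]
Visit 5 → queue [3, 9, 6, 4, 1, 11, 14, 7]
Visit 3 → queue [9, 6, 4, 1, 11, 14, 7]
Visit 9; enqueue 16 → queue [6, 4, 1, 11, 14, 7, 16]
Visit 6 → queue [4, 1, 11, 14, 7, 16]
Visit 4; enqueue 2 → queue [1, 11, 14, 7, 16, 2]
Visit 1 → queue [11, 14, 7, 16, 2]
Visit 11 → queue [14, 7, 16, 2]
Visit 14 → queue [7, 16, 2]
Visit 7 → queue [16, 2]
Visit 16 → queue [2]
Visit 2 → queue []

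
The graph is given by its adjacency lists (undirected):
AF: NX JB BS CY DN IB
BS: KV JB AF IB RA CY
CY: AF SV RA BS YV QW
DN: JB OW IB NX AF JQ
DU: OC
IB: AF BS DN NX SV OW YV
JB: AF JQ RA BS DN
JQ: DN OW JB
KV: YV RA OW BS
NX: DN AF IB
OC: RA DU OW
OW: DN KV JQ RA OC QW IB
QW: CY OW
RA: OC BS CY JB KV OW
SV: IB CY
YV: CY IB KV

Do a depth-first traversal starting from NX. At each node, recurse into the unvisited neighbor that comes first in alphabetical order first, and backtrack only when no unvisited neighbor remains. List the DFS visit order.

Visit NX
NX → AF
AF → BS
BS → CY
CY → QW
QW → OW
OW → DN
DN → IB
IB → SV
IB → YV
YV → KV
KV → RA
RA → JB
JB → JQ
RA → OC
OC → DU

NX -> AF -> BS -> CY -> QW -> OW -> DN -> IB -> SV -> YV -> KV -> RA -> JB -> JQ -> OC -> DU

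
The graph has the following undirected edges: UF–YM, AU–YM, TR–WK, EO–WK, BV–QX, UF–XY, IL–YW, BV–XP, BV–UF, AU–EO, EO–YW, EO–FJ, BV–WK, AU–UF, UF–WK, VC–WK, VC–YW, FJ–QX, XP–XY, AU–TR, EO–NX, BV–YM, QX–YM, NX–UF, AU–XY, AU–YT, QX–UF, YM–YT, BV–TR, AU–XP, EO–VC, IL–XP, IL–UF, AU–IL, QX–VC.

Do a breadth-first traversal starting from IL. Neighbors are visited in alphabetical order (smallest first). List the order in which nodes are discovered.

Visit IL; enqueue AU, UF, XP, YW → queue [AU, UF, XP, YW]
Visit AU; enqueue EO, TR, XY, YM, YT → queue [UF, XP, YW, EO, TR, XY, YM, YT]
Visit UF; enqueue BV, NX, QX, WK → queue [XP, YW, EO, TR, XY, YM, YT, BV, NX, QX, WK]
Visit XP → queue [YW, EO, TR, XY, YM, YT, BV, NX, QX, WK]
Visit YW; enqueue VC → queue [EO, TR, XY, YM, YT, BV, NX, QX, WK, VC]
Visit EO; enqueue FJ → queue [TR, XY, YM, YT, BV, NX, QX, WK, VC, FJ]
Visit TR → queue [XY, YM, YT, BV, NX, QX, WK, VC, FJ]
Visit XY → queue [YM, YT, BV, NX, QX, WK, VC, FJ]
Visit YM → queue [YT, BV, NX, QX, WK, VC, FJ]
Visit YT → queue [BV, NX, QX, WK, VC, FJ]
Visit BV → queue [NX, QX, WK, VC, FJ]
Visit NX → queue [QX, WK, VC, FJ]
Visit QX → queue [WK, VC, FJ]
Visit WK → queue [VC, FJ]
Visit VC → queue [FJ]
Visit FJ → queue []

IL → AU → UF → XP → YW → EO → TR → XY → YM → YT → BV → NX → QX → WK → VC → FJ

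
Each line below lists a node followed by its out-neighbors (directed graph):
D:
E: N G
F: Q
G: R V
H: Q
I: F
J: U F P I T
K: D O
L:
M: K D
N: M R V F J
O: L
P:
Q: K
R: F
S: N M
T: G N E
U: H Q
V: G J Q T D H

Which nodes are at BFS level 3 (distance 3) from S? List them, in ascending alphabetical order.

G, H, I, O, P, Q, T, U

Level 0: S
Level 1: M, N
Level 2: D, F, J, K, R, V
Level 3: G, H, I, O, P, Q, T, U
Level 4: E, L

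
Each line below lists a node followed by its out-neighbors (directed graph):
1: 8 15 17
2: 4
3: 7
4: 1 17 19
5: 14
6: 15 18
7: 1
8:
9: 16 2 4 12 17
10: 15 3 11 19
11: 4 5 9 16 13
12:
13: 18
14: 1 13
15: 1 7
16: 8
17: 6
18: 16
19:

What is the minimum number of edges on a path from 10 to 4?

2

Level 0: 10
Level 1: 3, 11, 15, 19
Level 2: 1, 4, 5, 7, 9, 13, 16
Level 3: 2, 8, 12, 14, 17, 18
Level 4: 6
4 first appears at level 2.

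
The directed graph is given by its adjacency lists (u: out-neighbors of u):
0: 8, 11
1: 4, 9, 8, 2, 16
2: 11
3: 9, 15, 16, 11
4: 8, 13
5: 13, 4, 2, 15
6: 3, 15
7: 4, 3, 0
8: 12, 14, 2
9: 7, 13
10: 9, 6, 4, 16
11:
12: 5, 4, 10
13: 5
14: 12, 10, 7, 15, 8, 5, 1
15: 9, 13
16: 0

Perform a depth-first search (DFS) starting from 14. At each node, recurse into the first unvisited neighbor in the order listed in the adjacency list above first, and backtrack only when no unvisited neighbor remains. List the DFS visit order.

Visit 14
14 → 12
12 → 5
5 → 13
5 → 4
4 → 8
8 → 2
2 → 11
5 → 15
15 → 9
9 → 7
7 → 3
3 → 16
16 → 0
12 → 10
10 → 6
14 → 1

14 → 12 → 5 → 13 → 4 → 8 → 2 → 11 → 15 → 9 → 7 → 3 → 16 → 0 → 10 → 6 → 1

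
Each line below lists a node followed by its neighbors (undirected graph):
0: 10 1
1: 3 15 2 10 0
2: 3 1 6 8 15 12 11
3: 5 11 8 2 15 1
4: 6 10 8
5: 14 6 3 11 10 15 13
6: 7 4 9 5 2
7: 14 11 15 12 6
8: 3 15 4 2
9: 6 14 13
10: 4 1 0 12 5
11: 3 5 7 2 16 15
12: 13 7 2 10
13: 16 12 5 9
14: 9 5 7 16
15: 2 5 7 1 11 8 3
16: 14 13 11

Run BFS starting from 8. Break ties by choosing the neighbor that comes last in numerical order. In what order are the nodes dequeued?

Visit 8; enqueue 15, 4, 3, 2 → queue [15, 4, 3, 2]
Visit 15; enqueue 11, 7, 5, 1 → queue [4, 3, 2, 11, 7, 5, 1]
Visit 4; enqueue 10, 6 → queue [3, 2, 11, 7, 5, 1, 10, 6]
Visit 3 → queue [2, 11, 7, 5, 1, 10, 6]
Visit 2; enqueue 12 → queue [11, 7, 5, 1, 10, 6, 12]
Visit 11; enqueue 16 → queue [7, 5, 1, 10, 6, 12, 16]
Visit 7; enqueue 14 → queue [5, 1, 10, 6, 12, 16, 14]
Visit 5; enqueue 13 → queue [1, 10, 6, 12, 16, 14, 13]
Visit 1; enqueue 0 → queue [10, 6, 12, 16, 14, 13, 0]
Visit 10 → queue [6, 12, 16, 14, 13, 0]
Visit 6; enqueue 9 → queue [12, 16, 14, 13, 0, 9]
Visit 12 → queue [16, 14, 13, 0, 9]
Visit 16 → queue [14, 13, 0, 9]
Visit 14 → queue [13, 0, 9]
Visit 13 → queue [0, 9]
Visit 0 → queue [9]
Visit 9 → queue []

8 -> 15 -> 4 -> 3 -> 2 -> 11 -> 7 -> 5 -> 1 -> 10 -> 6 -> 12 -> 16 -> 14 -> 13 -> 0 -> 9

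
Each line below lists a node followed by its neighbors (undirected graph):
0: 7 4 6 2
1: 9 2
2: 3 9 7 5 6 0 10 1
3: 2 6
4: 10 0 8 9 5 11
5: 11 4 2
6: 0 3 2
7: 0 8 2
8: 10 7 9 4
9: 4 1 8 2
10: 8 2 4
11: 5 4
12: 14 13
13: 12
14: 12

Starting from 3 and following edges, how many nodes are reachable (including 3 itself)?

12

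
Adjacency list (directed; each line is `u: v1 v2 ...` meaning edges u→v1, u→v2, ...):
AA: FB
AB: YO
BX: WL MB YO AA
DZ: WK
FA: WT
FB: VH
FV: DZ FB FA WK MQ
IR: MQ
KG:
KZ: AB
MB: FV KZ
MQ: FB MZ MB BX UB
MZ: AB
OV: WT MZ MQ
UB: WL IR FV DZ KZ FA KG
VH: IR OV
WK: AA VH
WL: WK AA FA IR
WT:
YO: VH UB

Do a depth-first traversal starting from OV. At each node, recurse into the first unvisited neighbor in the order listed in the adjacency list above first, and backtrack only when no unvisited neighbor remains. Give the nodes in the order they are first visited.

Visit OV
OV → WT
OV → MZ
MZ → AB
AB → YO
YO → VH
VH → IR
IR → MQ
MQ → FB
MQ → MB
MB → FV
FV → DZ
DZ → WK
WK → AA
FV → FA
MB → KZ
MQ → BX
BX → WL
MQ → UB
UB → KG

OV → WT → MZ → AB → YO → VH → IR → MQ → FB → MB → FV → DZ → WK → AA → FA → KZ → BX → WL → UB → KG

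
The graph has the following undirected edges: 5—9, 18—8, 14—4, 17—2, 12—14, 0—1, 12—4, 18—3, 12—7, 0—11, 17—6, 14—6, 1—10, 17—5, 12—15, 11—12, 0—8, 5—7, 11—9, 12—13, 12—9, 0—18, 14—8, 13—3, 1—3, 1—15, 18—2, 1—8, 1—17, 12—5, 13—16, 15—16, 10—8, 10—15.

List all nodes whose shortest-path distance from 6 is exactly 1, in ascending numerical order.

14, 17

Level 0: 6
Level 1: 14, 17
Level 2: 1, 2, 4, 5, 8, 12
Level 3: 0, 3, 7, 9, 10, 11, 13, 15, 18
Level 4: 16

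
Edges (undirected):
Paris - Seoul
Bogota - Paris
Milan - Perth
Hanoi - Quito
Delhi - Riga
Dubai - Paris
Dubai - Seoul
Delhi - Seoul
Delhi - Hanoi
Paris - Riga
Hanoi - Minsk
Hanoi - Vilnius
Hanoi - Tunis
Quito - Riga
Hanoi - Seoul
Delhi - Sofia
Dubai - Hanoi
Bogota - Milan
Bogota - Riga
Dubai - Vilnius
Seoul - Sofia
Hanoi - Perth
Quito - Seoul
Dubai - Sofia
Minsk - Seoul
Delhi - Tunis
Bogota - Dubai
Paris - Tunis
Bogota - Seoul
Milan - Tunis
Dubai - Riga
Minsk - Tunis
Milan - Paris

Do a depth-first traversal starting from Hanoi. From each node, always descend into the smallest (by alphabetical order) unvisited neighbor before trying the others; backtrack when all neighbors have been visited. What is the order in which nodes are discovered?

Hanoi Delhi Riga Bogota Dubai Paris Milan Perth Tunis Minsk Seoul Quito Sofia Vilnius

Visit Hanoi
Hanoi → Delhi
Delhi → Riga
Riga → Bogota
Bogota → Dubai
Dubai → Paris
Paris → Milan
Milan → Perth
Milan → Tunis
Tunis → Minsk
Minsk → Seoul
Seoul → Quito
Seoul → Sofia
Dubai → Vilnius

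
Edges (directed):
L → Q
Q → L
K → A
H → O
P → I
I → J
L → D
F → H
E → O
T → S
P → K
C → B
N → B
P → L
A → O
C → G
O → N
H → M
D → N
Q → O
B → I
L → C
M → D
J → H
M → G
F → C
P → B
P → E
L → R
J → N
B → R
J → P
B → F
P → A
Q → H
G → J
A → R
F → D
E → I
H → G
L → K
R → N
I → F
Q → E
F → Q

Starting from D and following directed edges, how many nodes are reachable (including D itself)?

18

BFS from D visits: D, N, B, F, I, R, C, H, Q, J, G, M, O, E, L, P, K, A
Reachable nodes: 18 of 20 total.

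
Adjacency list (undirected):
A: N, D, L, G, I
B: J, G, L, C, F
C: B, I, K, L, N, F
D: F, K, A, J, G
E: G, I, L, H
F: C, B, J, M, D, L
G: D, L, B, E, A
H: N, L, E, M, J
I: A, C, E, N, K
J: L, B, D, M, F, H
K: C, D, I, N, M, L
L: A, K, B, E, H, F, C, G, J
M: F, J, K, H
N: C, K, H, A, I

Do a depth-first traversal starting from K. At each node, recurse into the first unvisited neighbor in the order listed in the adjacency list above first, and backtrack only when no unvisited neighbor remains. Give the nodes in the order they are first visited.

Visit K
K → C
C → B
B → J
J → L
L → A
A → N
N → H
H → E
E → G
G → D
D → F
F → M
E → I

K, C, B, J, L, A, N, H, E, G, D, F, M, I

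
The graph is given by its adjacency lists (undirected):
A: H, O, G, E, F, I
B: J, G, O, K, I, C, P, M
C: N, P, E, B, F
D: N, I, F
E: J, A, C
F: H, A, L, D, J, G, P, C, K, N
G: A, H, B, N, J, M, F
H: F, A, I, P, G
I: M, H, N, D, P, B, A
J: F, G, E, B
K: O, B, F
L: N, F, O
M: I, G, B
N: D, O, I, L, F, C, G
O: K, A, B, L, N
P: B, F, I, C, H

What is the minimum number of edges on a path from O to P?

Level 0: O
Level 1: A, B, K, L, N
Level 2: C, D, E, F, G, H, I, J, M, P
P first appears at level 2.

2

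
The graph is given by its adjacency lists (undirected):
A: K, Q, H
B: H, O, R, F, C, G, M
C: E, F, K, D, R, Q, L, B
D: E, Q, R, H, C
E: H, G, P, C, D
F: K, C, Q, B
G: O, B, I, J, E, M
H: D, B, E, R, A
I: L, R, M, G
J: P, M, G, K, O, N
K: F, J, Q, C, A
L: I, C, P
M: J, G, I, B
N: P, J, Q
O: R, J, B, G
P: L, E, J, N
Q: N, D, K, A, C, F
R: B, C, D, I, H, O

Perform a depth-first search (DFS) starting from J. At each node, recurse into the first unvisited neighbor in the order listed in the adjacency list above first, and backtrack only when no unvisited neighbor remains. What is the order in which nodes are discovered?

J → P → L → I → R → B → H → D → E → G → O → M → C → F → K → Q → N → A

Visit J
J → P
P → L
L → I
I → R
R → B
B → H
H → D
D → E
E → G
G → O
G → M
E → C
C → F
F → K
K → Q
Q → N
Q → A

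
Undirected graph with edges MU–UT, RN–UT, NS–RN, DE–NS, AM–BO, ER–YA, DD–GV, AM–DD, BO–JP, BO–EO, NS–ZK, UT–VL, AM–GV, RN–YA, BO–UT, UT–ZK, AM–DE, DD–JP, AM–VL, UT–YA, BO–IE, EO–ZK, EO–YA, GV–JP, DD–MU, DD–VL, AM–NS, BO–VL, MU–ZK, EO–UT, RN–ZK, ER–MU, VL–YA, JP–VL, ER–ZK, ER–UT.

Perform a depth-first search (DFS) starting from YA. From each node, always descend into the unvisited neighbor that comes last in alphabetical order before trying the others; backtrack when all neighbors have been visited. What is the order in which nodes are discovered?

Visit YA
YA → VL
VL → UT
UT → ZK
ZK → RN
RN → NS
NS → DE
DE → AM
AM → GV
GV → JP
JP → DD
DD → MU
MU → ER
JP → BO
BO → IE
BO → EO

YA → VL → UT → ZK → RN → NS → DE → AM → GV → JP → DD → MU → ER → BO → IE → EO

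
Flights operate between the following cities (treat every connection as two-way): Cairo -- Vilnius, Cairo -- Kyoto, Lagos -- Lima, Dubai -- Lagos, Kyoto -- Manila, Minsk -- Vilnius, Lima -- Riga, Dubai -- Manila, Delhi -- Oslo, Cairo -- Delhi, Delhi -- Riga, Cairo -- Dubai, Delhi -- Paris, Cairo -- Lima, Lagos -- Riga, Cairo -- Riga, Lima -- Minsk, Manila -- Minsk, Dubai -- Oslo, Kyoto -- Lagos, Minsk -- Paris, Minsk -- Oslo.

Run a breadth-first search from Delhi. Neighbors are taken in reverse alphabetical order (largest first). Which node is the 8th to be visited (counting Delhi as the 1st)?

Minsk

Visit Delhi; enqueue Riga, Paris, Oslo, Cairo → queue [Riga, Paris, Oslo, Cairo]
Visit Riga; enqueue Lima, Lagos → queue [Paris, Oslo, Cairo, Lima, Lagos]
Visit Paris; enqueue Minsk → queue [Oslo, Cairo, Lima, Lagos, Minsk]
Visit Oslo; enqueue Dubai → queue [Cairo, Lima, Lagos, Minsk, Dubai]
Visit Cairo; enqueue Vilnius, Kyoto → queue [Lima, Lagos, Minsk, Dubai, Vilnius, Kyoto]
Visit Lima → queue [Lagos, Minsk, Dubai, Vilnius, Kyoto]
Visit Lagos → queue [Minsk, Dubai, Vilnius, Kyoto]
Visit Minsk; enqueue Manila → queue [Dubai, Vilnius, Kyoto, Manila]
Visit Dubai → queue [Vilnius, Kyoto, Manila]
Visit Vilnius → queue [Kyoto, Manila]
Visit Kyoto → queue [Manila]
Visit Manila → queue []

Visit order: Delhi, Riga, Paris, Oslo, Cairo, Lima, Lagos, Minsk, Dubai, Vilnius, Kyoto, Manila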